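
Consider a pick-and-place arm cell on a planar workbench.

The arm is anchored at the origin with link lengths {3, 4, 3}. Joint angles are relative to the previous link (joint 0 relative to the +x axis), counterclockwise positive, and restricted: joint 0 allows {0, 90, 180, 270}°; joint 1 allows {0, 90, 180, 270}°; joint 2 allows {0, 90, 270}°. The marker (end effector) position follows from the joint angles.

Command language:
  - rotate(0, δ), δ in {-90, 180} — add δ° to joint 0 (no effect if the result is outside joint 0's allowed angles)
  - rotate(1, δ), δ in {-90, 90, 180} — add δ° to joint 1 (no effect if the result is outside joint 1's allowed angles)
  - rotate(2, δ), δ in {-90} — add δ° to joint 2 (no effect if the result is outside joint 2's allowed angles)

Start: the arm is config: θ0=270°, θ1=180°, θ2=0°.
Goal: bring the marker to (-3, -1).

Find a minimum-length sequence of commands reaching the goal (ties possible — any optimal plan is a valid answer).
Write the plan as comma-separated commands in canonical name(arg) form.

rotate(2, -90), rotate(0, 180)

initial: config: θ0=270°, θ1=180°, θ2=0°
1. rotate(2, -90) → config: θ0=270°, θ1=180°, θ2=270°
2. rotate(0, 180) → config: θ0=90°, θ1=180°, θ2=270°
shorter routes all fall short; 2 is best.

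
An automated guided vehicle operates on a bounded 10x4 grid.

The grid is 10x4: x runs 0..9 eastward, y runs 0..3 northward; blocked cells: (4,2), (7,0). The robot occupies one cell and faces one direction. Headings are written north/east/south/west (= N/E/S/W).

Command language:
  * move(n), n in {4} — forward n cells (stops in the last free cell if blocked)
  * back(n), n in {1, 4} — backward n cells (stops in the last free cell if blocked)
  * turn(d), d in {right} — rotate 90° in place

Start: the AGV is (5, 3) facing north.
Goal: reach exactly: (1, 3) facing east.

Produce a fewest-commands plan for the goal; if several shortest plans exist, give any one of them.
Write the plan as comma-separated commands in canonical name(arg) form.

turn(right), back(4)

from: (5, 3) facing north
1. turn(right) → (5, 3) facing east
2. back(4) → (1, 3) facing east
nothing shorter than 2 reaches the goal.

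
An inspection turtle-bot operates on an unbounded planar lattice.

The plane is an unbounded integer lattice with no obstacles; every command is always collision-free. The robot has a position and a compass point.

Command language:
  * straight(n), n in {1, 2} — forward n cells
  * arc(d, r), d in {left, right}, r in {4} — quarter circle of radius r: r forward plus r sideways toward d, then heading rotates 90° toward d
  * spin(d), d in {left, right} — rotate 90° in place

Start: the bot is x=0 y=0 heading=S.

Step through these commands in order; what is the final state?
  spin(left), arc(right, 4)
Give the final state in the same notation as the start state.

x=4 y=-4 heading=S

start: x=0 y=0 heading=S
[1] after spin(left): x=0 y=0 heading=E
[2] after arc(right, 4): x=4 y=-4 heading=S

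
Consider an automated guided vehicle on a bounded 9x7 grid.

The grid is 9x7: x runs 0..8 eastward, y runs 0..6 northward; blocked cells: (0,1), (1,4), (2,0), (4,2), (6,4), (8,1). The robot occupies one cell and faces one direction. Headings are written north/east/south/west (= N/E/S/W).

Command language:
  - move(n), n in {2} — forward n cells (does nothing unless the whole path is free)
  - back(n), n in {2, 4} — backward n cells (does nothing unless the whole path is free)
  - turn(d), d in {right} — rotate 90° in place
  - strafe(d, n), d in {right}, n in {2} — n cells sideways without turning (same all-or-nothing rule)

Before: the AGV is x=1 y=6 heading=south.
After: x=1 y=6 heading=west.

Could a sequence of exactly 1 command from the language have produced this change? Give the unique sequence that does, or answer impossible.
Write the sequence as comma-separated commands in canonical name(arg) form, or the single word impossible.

key: parked at (1,6) the whole time — nothing moves the robot
initial: x=1 y=6 heading=south
t=1 turn(right) ⇒ x=1 y=6 heading=west
no other 1-command option fits: unique.

turn(right)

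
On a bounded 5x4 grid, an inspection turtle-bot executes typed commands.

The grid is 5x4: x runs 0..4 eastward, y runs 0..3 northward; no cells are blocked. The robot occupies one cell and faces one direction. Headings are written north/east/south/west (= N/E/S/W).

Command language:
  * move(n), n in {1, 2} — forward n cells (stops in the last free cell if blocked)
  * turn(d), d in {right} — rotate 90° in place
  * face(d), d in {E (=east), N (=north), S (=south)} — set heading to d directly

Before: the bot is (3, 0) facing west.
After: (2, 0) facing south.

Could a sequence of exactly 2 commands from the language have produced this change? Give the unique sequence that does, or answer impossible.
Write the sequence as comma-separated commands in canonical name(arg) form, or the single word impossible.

move(1), face(S)

key: position moved to (2,0) AND the heading swung to S — translation plus rotation needed
t0: (3, 0) facing west
t=1 move(1) ⇒ (2, 0) facing west
t=2 face(S) ⇒ (2, 0) facing south
uniquely the one of 36 2-step routes that fits.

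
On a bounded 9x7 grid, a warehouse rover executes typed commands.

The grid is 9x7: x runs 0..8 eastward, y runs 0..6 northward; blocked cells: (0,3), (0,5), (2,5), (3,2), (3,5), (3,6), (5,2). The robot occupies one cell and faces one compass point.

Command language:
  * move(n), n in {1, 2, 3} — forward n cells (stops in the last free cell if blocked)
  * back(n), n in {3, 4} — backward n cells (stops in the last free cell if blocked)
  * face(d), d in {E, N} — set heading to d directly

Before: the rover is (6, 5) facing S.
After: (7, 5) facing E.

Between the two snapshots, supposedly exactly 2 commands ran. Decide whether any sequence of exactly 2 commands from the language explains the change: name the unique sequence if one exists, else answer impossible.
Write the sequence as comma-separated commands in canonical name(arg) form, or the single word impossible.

face(E), move(1)

key: cell and facing (now E) both changed — the 2 commands mix motion and turning
initial: (6, 5) facing S
step 1 (face(E)): (6, 5) facing E
step 2 (move(1)): (7, 5) facing E
uniquely the one of 49 2-step routes that fits.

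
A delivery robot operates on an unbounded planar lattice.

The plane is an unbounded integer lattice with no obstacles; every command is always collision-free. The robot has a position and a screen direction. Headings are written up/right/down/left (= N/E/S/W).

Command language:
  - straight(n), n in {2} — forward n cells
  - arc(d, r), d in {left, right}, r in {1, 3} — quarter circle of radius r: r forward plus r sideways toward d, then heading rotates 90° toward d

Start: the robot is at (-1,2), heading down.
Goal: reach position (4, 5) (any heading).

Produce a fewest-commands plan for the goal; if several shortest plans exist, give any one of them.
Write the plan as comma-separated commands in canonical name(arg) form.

begin: at (-1,2), heading down
1. arc(left, 1) → at (0,1), heading right
2. arc(left, 3) → at (3,4), heading up
3. arc(right, 1) → at (4,5), heading right
shorter routes all fall short; 3 is best.

arc(left, 1), arc(left, 3), arc(right, 1)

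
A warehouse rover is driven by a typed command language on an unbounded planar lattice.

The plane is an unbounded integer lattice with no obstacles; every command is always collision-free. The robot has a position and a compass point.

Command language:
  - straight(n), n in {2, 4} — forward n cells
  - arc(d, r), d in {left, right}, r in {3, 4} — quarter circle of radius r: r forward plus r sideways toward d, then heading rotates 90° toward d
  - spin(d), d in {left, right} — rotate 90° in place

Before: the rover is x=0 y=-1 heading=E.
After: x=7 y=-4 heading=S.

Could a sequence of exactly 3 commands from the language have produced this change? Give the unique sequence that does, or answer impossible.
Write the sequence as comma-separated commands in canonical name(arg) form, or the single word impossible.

straight(2), straight(2), arc(right, 3)

key: order matters: swapping straight(2) and arc(right, 3) lands elsewhere
begin: x=0 y=-1 heading=E
t=1 straight(2) ⇒ x=2 y=-1 heading=E
t=2 straight(2) ⇒ x=4 y=-1 heading=E
t=3 arc(right, 3) ⇒ x=7 y=-4 heading=S
no other 3-command option fits: unique.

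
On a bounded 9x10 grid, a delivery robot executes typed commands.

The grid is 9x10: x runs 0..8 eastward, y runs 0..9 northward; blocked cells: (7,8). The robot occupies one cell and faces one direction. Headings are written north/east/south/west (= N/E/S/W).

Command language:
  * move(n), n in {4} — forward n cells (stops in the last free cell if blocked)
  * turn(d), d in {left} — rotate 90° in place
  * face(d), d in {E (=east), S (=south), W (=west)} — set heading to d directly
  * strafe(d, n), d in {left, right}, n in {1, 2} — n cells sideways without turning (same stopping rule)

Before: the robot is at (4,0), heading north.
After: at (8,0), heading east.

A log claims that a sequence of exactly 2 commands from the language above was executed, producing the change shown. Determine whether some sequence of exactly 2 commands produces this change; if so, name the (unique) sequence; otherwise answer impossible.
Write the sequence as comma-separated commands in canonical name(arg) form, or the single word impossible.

key: cell and facing (now E) both changed — the 2 commands mix motion and turning
t0: at (4,0), heading north
t=1 face(E) ⇒ at (4,0), heading east
t=2 move(4) ⇒ at (8,0), heading east
no rival 2-sequence matches.

face(E), move(4)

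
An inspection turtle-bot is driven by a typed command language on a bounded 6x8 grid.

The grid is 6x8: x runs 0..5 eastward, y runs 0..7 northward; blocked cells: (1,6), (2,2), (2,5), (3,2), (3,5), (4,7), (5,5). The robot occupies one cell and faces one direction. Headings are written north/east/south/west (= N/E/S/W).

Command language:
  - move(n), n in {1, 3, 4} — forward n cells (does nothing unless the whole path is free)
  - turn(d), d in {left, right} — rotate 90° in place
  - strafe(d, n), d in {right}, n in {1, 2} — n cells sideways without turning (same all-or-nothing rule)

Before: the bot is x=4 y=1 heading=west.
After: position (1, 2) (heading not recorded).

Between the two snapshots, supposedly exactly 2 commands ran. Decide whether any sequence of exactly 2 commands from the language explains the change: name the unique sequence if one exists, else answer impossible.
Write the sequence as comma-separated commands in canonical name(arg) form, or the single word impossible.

key: running strafe(right, 1) before move(3) would end elsewhere — order is forced
start: x=4 y=1 heading=west
1. move(3) → x=1 y=1 heading=west
2. strafe(right, 1) → x=1 y=2 heading=west
no other 2-command option fits: unique.

move(3), strafe(right, 1)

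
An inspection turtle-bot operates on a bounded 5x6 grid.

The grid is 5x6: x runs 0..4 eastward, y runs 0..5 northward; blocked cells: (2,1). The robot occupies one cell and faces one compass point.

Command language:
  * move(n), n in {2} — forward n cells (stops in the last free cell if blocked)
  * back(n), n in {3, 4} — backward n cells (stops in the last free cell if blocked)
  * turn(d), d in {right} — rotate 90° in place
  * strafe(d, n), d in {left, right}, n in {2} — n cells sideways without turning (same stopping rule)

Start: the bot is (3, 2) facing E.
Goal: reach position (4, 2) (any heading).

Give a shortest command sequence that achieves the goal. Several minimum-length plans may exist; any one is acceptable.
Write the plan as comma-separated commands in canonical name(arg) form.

from: (3, 2) facing E
[1] after move(2): (4, 2) facing E
no 0-step plan works, so 1 is optimal.

move(2)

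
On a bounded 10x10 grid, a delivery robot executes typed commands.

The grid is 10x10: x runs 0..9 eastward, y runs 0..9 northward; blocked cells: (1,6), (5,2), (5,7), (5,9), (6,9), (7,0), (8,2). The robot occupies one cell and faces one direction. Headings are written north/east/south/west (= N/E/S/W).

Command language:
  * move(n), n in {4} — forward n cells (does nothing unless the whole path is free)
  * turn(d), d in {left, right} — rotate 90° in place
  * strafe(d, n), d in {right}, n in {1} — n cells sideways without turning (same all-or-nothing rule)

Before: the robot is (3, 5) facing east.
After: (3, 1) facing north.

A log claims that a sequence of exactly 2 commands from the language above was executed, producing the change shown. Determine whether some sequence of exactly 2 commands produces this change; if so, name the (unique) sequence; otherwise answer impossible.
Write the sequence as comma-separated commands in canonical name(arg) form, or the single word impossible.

impossible

no 2-step route produces this change.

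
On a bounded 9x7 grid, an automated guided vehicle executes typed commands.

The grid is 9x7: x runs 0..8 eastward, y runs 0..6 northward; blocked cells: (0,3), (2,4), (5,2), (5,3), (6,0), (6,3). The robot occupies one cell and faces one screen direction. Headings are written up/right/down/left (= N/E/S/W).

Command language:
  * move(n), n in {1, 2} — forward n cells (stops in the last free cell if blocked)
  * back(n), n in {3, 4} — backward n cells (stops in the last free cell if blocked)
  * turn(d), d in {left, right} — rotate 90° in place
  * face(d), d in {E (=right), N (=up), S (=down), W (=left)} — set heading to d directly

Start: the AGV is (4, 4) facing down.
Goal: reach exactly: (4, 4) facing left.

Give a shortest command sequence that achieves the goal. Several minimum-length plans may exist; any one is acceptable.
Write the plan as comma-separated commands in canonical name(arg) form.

face(W)

initial: (4, 4) facing down
1. face(W) → (4, 4) facing left
no 0-step plan works, so 1 is optimal.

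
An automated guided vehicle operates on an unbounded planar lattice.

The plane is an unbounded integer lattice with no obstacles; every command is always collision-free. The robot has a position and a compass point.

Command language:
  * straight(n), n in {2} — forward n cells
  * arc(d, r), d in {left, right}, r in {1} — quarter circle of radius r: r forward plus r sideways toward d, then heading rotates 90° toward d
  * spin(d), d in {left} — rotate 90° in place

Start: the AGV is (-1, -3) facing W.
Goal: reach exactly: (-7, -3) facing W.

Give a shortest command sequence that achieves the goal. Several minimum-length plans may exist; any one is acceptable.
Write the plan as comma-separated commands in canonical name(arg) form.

from: (-1, -3) facing W
[1] after straight(2): (-3, -3) facing W
[2] after straight(2): (-5, -3) facing W
[3] after straight(2): (-7, -3) facing W
shorter routes all fall short; 3 is best.

straight(2), straight(2), straight(2)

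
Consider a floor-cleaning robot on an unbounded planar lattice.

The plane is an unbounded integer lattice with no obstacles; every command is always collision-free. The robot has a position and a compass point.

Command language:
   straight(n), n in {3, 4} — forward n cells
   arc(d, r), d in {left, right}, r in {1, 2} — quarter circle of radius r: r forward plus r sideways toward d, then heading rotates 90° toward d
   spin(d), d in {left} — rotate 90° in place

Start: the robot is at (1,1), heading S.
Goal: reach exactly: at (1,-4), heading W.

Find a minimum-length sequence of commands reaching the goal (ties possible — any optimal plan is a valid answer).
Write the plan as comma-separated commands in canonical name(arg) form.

t0: at (1,1), heading S
t=1 arc(left, 2) ⇒ at (3,-1), heading E
t=2 arc(right, 2) ⇒ at (5,-3), heading S
t=3 arc(right, 1) ⇒ at (4,-4), heading W
t=4 straight(3) ⇒ at (1,-4), heading W
shorter routes all fall short; 4 is best.

arc(left, 2), arc(right, 2), arc(right, 1), straight(3)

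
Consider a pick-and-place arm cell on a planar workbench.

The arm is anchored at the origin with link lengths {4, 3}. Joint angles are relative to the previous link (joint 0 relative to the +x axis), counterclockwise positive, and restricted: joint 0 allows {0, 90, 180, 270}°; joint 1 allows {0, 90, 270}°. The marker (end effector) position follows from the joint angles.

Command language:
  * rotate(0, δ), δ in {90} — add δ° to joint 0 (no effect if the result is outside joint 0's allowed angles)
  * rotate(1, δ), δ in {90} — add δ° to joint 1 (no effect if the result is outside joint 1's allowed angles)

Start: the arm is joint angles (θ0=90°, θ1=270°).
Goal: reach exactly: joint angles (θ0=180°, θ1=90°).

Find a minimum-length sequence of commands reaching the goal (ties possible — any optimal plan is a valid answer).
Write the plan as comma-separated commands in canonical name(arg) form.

rotate(1, 90), rotate(1, 90), rotate(0, 90)

initial: joint angles (θ0=90°, θ1=270°)
t=1 rotate(1, 90) ⇒ joint angles (θ0=90°, θ1=0°)
t=2 rotate(1, 90) ⇒ joint angles (θ0=90°, θ1=90°)
t=3 rotate(0, 90) ⇒ joint angles (θ0=180°, θ1=90°)
nothing shorter than 3 reaches the goal.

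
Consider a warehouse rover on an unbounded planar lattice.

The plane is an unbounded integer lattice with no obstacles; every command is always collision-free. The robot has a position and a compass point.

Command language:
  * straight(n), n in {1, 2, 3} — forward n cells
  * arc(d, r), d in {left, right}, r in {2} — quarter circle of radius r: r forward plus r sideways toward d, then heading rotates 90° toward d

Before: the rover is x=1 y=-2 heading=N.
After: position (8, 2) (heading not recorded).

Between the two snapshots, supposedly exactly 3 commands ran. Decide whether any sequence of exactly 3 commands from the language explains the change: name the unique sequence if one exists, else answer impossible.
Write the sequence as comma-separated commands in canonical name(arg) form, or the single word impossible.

arc(right, 2), straight(3), arc(left, 2)

key: order matters: swapping arc(right, 2) and arc(left, 2) lands elsewhere
initial: x=1 y=-2 heading=N
t=1 arc(right, 2) ⇒ x=3 y=0 heading=E
t=2 straight(3) ⇒ x=6 y=0 heading=E
t=3 arc(left, 2) ⇒ x=8 y=2 heading=N
uniquely the one of 125 3-step routes that fits.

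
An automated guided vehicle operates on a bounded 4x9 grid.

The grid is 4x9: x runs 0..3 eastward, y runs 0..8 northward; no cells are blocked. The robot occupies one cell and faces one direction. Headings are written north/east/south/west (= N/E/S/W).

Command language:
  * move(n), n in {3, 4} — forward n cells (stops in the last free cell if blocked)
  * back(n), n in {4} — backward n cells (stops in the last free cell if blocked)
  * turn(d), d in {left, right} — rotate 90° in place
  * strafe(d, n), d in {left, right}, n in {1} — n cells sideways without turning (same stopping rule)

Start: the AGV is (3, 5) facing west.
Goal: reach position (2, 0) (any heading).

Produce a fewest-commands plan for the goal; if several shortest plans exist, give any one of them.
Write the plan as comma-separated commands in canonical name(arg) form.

initial: (3, 5) facing west
step 1 (strafe(left, 1)): (3, 4) facing west
step 2 (turn(left)): (3, 4) facing south
step 3 (move(4)): (3, 0) facing south
step 4 (strafe(right, 1)): (2, 0) facing south
minimal: 4 command(s), checked below 4.

strafe(left, 1), turn(left), move(4), strafe(right, 1)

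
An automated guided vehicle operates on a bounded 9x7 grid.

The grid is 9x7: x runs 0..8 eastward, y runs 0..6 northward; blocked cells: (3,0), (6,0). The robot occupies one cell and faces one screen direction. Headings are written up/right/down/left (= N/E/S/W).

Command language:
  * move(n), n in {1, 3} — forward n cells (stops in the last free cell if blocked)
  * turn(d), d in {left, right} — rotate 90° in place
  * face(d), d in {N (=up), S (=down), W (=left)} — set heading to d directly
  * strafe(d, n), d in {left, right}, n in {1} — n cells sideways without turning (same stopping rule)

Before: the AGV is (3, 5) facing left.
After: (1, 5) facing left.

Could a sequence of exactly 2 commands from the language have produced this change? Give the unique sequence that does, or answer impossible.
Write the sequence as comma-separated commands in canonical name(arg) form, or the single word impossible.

move(1), move(1)

key: heading stays W — no command in the sequence turns
t0: (3, 5) facing left
t=1 move(1) ⇒ (2, 5) facing left
t=2 move(1) ⇒ (1, 5) facing left
uniquely the one of 81 2-step routes that fits.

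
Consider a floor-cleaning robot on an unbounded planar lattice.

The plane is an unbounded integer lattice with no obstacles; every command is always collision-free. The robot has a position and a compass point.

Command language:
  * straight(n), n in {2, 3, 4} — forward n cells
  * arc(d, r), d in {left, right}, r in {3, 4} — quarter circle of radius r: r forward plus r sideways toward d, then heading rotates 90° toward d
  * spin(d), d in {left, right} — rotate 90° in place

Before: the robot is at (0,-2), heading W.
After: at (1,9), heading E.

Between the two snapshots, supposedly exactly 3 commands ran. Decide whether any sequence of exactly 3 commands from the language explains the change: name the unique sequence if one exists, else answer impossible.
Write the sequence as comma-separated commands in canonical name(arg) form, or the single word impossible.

key: order matters: swapping arc(right, 3) and arc(right, 4) lands elsewhere
begin: at (0,-2), heading W
step 1 (arc(right, 3)): at (-3,1), heading N
step 2 (straight(4)): at (-3,5), heading N
step 3 (arc(right, 4)): at (1,9), heading E
no other 3-command option fits: unique.

arc(right, 3), straight(4), arc(right, 4)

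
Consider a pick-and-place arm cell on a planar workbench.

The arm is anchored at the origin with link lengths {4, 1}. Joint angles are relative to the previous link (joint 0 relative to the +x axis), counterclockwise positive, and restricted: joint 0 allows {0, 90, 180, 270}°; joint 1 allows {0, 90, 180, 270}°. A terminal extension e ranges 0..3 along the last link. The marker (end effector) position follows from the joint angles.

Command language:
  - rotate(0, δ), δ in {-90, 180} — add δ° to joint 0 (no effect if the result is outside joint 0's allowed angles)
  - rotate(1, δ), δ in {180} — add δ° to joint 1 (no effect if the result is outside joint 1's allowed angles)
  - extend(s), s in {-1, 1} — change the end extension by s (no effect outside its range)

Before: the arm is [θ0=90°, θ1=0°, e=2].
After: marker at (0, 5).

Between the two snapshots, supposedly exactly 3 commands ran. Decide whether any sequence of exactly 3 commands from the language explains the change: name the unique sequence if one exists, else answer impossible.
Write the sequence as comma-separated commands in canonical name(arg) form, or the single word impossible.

extend(-1), extend(-1), extend(-1)

t0: [θ0=90°, θ1=0°, e=2]
t=1 extend(-1) ⇒ [θ0=90°, θ1=0°, e=1]
t=2 extend(-1) ⇒ [θ0=90°, θ1=0°, e=0]
t=3 extend(-1) ⇒ [θ0=90°, θ1=0°, e=0]
no other 3-command option fits: unique.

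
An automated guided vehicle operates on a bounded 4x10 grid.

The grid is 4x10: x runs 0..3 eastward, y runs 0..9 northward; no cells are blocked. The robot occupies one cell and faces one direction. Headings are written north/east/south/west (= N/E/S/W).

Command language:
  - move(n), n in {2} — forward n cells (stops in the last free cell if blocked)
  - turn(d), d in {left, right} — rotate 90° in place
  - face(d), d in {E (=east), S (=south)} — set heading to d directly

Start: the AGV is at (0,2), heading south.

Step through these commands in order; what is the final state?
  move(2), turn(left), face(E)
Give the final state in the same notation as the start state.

begin: at (0,2), heading south
t=1 move(2) ⇒ at (0,0), heading south
t=2 turn(left) ⇒ at (0,0), heading east
t=3 face(E) ⇒ at (0,0), heading east

at (0,0), heading east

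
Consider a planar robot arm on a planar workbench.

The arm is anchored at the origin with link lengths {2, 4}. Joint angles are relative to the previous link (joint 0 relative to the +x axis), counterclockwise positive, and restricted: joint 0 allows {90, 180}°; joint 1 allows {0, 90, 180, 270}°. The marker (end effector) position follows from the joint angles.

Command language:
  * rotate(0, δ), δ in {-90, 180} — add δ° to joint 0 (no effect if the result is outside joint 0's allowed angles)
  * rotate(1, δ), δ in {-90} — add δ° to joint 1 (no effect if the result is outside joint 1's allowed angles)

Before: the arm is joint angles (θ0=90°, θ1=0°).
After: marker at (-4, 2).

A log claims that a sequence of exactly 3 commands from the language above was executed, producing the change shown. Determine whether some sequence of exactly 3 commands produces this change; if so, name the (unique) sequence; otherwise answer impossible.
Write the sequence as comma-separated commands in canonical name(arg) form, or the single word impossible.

rotate(1, -90), rotate(1, -90), rotate(1, -90)

start: joint angles (θ0=90°, θ1=0°)
step 1 (rotate(1, -90)): joint angles (θ0=90°, θ1=270°)
step 2 (rotate(1, -90)): joint angles (θ0=90°, θ1=180°)
step 3 (rotate(1, -90)): joint angles (θ0=90°, θ1=90°)
no rival 3-sequence matches.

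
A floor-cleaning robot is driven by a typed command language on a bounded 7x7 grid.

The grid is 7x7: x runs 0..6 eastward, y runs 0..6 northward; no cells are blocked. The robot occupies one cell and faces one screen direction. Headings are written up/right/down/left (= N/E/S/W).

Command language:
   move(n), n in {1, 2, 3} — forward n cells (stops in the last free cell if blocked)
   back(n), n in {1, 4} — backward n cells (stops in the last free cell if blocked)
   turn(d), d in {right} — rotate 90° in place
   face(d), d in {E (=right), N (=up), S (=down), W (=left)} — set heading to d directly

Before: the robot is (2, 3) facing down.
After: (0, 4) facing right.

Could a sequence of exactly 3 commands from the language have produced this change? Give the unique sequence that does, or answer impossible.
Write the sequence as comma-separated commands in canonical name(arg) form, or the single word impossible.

key: back(4) runs into the grid edge before its full distance
begin: (2, 3) facing down
step 1 (back(1)): (2, 4) facing down
step 2 (face(E)): (2, 4) facing right
step 3 (back(4)): (0, 4) facing right
all 1000 alternatives checked — unique.

back(1), face(E), back(4)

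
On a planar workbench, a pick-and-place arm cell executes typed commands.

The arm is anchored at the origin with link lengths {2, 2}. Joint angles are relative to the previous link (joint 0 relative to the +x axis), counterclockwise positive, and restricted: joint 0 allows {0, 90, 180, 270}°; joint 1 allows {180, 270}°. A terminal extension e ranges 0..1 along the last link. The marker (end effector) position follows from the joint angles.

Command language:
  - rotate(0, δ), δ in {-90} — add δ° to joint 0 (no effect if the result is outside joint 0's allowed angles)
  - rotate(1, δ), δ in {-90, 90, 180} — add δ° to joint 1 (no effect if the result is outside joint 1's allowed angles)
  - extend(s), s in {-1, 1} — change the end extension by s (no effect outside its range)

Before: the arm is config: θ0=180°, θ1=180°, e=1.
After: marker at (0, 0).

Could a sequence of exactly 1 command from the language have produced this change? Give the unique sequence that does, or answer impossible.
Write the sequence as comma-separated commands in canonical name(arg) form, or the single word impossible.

extend(-1)

t0: config: θ0=180°, θ1=180°, e=1
[1] after extend(-1): config: θ0=180°, θ1=180°, e=0
no rival 1-sequence matches.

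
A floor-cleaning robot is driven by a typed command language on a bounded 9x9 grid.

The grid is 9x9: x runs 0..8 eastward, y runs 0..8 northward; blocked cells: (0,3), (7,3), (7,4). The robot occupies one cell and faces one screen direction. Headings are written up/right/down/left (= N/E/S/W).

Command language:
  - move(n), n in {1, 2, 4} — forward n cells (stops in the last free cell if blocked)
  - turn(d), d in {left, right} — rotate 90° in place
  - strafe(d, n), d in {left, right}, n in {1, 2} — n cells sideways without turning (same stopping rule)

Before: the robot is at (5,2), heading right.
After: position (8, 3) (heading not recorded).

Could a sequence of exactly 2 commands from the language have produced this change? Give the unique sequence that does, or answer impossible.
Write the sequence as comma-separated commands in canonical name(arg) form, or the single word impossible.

move(4), strafe(left, 1)

key: move(4) runs into the grid edge before its full distance
t0: at (5,2), heading right
step 1 (move(4)): at (8,2), heading right
step 2 (strafe(left, 1)): at (8,3), heading right
no other 2-command option fits: unique.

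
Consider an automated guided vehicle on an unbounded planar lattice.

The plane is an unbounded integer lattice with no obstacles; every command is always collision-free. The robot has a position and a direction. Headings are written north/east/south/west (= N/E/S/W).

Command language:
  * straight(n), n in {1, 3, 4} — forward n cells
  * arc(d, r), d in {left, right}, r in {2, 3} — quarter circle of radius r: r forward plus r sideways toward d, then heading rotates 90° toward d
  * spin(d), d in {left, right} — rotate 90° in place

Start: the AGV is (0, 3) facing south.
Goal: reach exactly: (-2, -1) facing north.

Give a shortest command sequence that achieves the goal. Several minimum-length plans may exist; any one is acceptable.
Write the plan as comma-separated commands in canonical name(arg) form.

initial: (0, 3) facing south
step 1 (straight(3)): (0, 0) facing south
step 2 (arc(right, 2)): (-2, -2) facing west
step 3 (spin(right)): (-2, -2) facing north
step 4 (straight(1)): (-2, -1) facing north
no 3-step plan works, so 4 is optimal.

straight(3), arc(right, 2), spin(right), straight(1)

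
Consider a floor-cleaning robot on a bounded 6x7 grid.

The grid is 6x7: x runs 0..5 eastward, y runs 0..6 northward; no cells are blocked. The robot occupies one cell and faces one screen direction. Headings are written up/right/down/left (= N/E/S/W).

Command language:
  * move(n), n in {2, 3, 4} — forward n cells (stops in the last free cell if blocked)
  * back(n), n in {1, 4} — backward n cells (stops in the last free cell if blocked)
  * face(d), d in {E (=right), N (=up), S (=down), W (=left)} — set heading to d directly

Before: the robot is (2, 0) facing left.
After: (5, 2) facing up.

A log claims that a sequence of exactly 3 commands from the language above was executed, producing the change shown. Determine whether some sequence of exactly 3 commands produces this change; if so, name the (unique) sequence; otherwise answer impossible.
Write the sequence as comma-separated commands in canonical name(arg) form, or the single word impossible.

back(4), face(N), move(2)

key: cell and facing (now N) both changed — the 3 commands mix motion and turning
start: (2, 0) facing left
[1] after back(4): (5, 0) facing left
[2] after face(N): (5, 0) facing up
[3] after move(2): (5, 2) facing up
no other 3-command option fits: unique.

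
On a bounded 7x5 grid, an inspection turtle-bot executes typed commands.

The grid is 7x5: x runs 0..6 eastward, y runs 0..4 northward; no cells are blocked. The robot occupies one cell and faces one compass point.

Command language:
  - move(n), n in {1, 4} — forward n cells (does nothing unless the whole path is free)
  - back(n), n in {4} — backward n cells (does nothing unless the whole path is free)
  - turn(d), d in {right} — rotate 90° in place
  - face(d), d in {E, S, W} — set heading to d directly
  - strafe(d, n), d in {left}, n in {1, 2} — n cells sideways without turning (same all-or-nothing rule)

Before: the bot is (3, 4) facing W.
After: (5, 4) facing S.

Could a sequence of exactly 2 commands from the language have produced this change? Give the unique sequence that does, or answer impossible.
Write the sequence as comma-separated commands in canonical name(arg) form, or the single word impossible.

face(S), strafe(left, 2)

key: order matters: swapping face(S) and strafe(left, 2) lands elsewhere
from: (3, 4) facing W
step 1 (face(S)): (3, 4) facing S
step 2 (strafe(left, 2)): (5, 4) facing S
all 81 alternatives checked — unique.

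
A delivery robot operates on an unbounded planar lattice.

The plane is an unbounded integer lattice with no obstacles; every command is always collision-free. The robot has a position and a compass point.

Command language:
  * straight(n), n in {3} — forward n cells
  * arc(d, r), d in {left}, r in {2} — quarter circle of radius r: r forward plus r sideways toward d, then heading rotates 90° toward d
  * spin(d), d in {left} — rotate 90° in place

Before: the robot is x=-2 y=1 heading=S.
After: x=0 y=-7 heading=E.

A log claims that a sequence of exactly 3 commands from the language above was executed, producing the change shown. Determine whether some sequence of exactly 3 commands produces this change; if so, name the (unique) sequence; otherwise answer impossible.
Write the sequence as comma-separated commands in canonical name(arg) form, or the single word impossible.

key: running arc(left, 2) before straight(3) would end elsewhere — order is forced
t0: x=-2 y=1 heading=S
t=1 straight(3) ⇒ x=-2 y=-2 heading=S
t=2 straight(3) ⇒ x=-2 y=-5 heading=S
t=3 arc(left, 2) ⇒ x=0 y=-7 heading=E
all 27 alternatives checked — unique.

straight(3), straight(3), arc(left, 2)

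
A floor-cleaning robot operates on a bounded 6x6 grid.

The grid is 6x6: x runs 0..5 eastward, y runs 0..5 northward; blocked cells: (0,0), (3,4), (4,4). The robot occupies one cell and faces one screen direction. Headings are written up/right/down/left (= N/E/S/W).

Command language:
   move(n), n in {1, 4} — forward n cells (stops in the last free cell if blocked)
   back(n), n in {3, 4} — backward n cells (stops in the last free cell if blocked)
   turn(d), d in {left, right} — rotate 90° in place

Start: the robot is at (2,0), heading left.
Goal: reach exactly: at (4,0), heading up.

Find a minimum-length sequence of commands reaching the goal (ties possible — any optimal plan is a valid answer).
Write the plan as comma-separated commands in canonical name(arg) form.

from: at (2,0), heading left
1. back(4) → at (5,0), heading left
2. move(1) → at (4,0), heading left
3. turn(right) → at (4,0), heading up
nothing shorter than 3 reaches the goal.

back(4), move(1), turn(right)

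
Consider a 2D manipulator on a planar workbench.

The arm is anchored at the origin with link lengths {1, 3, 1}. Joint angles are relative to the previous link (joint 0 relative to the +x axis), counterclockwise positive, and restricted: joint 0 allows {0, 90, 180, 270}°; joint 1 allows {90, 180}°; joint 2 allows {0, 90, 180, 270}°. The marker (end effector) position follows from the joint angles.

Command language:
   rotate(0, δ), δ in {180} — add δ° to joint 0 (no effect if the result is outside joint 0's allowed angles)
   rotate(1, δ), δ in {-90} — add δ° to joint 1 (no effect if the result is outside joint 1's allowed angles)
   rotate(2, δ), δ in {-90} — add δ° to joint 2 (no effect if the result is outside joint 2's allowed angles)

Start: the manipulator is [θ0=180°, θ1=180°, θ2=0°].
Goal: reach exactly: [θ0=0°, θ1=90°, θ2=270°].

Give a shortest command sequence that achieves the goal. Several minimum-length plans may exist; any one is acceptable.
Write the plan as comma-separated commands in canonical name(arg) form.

rotate(0, 180), rotate(1, -90), rotate(2, -90)

from: [θ0=180°, θ1=180°, θ2=0°]
[1] after rotate(0, 180): [θ0=0°, θ1=180°, θ2=0°]
[2] after rotate(1, -90): [θ0=0°, θ1=90°, θ2=0°]
[3] after rotate(2, -90): [θ0=0°, θ1=90°, θ2=270°]
shorter routes all fall short; 3 is best.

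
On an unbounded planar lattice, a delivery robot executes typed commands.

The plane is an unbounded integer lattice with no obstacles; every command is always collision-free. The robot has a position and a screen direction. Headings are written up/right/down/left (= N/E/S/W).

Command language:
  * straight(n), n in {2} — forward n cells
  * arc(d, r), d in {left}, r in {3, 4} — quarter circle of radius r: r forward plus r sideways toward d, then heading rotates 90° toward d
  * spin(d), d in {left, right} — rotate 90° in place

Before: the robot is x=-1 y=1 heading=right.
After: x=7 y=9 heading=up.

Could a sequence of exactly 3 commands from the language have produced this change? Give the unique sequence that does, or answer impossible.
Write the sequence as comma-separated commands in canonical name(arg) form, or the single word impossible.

key: cell and facing (now N) both changed — the 3 commands mix motion and turning
initial: x=-1 y=1 heading=right
step 1 (arc(left, 4)): x=3 y=5 heading=up
step 2 (spin(right)): x=3 y=5 heading=right
step 3 (arc(left, 4)): x=7 y=9 heading=up
no rival 3-sequence matches.

arc(left, 4), spin(right), arc(left, 4)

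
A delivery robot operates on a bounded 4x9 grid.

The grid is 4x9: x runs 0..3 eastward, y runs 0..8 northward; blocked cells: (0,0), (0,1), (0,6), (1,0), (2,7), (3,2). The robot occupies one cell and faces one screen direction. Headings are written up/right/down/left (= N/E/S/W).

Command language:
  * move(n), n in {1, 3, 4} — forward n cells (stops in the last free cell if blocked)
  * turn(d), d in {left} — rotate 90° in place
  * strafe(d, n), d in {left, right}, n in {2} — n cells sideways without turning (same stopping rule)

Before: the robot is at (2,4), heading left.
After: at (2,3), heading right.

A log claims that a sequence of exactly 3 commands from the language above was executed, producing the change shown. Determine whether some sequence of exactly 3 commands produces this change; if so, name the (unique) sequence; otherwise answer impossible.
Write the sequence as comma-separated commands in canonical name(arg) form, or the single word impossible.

key: cell and facing (now E) both changed — the 3 commands mix motion and turning
initial: at (2,4), heading left
[1] after turn(left): at (2,4), heading down
[2] after move(1): at (2,3), heading down
[3] after turn(left): at (2,3), heading right
all 216 alternatives checked — unique.

turn(left), move(1), turn(left)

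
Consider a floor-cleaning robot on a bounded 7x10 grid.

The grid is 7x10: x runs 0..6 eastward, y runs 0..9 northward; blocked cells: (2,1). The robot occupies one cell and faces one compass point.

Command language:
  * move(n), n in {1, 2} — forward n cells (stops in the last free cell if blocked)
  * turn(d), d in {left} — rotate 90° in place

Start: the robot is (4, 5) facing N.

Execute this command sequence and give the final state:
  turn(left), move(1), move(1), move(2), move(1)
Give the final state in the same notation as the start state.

(0, 5) facing W

start: (4, 5) facing N
1. turn(left) → (4, 5) facing W
2. move(1) → (3, 5) facing W
3. move(1) → (2, 5) facing W
4. move(2) → (0, 5) facing W
5. move(1) → (0, 5) facing W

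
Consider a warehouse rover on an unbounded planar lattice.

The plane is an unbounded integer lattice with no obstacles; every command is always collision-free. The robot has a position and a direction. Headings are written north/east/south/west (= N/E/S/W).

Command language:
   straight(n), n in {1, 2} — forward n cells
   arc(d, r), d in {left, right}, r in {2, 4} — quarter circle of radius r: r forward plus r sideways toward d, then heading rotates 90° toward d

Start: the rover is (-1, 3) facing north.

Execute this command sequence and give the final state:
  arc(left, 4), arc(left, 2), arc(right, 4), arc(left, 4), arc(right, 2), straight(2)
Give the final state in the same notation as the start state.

(-19, -5) facing west

t0: (-1, 3) facing north
[1] after arc(left, 4): (-5, 7) facing west
[2] after arc(left, 2): (-7, 5) facing south
[3] after arc(right, 4): (-11, 1) facing west
[4] after arc(left, 4): (-15, -3) facing south
[5] after arc(right, 2): (-17, -5) facing west
[6] after straight(2): (-19, -5) facing west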